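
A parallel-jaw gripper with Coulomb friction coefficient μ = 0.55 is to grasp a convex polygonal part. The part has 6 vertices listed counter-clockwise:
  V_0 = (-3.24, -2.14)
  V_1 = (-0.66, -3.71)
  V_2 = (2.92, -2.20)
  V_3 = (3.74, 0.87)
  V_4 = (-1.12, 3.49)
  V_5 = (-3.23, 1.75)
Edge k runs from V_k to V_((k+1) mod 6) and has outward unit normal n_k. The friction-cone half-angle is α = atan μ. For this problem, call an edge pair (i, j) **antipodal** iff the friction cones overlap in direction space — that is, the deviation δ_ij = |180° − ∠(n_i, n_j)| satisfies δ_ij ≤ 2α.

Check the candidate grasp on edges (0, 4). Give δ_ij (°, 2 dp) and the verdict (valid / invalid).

δ = 70.83°, invalid

α = atan 0.55 = 28.81°;  2α = 57.62°
edge 0: e_0 = (+2.58, -1.57);  n_0 = (-0.5198, -0.8543)
edge 4: e_4 = (-2.11, -1.74);  n_4 = (-0.6362, +0.7715)
∠(n_0, n_4) = 109.17°
δ = |180° − 109.17°| = 70.83°
70.83° > 2α = 57.62°  →  invalid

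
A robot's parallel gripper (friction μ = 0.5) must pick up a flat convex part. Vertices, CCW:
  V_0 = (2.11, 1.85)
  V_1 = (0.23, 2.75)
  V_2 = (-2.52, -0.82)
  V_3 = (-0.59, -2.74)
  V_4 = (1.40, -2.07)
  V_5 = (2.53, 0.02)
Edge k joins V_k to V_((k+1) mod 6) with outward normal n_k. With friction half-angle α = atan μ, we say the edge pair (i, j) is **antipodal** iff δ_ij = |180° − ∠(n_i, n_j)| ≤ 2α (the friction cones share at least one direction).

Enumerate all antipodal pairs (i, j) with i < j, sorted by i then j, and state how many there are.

α = atan 0.5 = 26.57°;  2α = 53.13°
n_0 = (+0.4318, +0.9020)
n_1 = (-0.7922, +0.6102)
n_2 = (-0.7053, -0.7089)
n_3 = (+0.3191, -0.9477)
n_4 = (+0.8797, -0.4756)
n_5 = (+0.9747, +0.2237)
  (0,1): δ = 102.03°  ·
  (0,2): δ = 19.27°  ✓
  (0,3): δ = 44.19°  ✓
  (0,4): δ = 87.18°  ·
  (0,5): δ = 128.51°  ·
  (1,2): δ = 97.24°  ·
  (1,3): δ = 33.79°  ✓
  (1,4): δ = 9.21°  ✓
  (1,5): δ = 50.53°  ✓
  (2,3): δ = 116.54°  ·
  (2,4): δ = 73.55°  ·
  (2,5): δ = 32.22°  ✓
  (3,4): δ = 137.01°  ·
  (3,5): δ = 95.68°  ·
  (4,5): δ = 138.68°  ·
antipodal pairs: 6

count = 6; pairs: (0,2), (0,3), (1,3), (1,4), (1,5), (2,5)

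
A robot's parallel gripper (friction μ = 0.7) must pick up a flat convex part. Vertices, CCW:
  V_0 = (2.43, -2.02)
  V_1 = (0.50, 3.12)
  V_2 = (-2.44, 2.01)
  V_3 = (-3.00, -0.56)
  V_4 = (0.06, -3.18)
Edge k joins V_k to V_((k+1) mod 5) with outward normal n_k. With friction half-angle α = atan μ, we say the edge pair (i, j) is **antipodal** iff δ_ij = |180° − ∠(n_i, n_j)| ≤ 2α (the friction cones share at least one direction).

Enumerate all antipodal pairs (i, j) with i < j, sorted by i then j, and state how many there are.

count = 5; pairs: (0,2), (0,3), (1,3), (1,4), (2,4)

α = atan 0.7 = 34.99°;  2α = 69.98°
n_0 = (+0.9362, +0.3515)
n_1 = (-0.3532, +0.9355)
n_2 = (-0.9771, +0.2129)
n_3 = (-0.6504, -0.7596)
n_4 = (+0.4396, -0.8982)
  (0,1): δ = 89.90°  ·
  (0,2): δ = 32.87°  ✓
  (0,3): δ = 28.85°  ✓
  (0,4): δ = 95.50°  ·
  (1,2): δ = 122.98°  ·
  (1,3): δ = 61.25°  ✓
  (1,4): δ = 5.40°  ✓
  (2,3): δ = 118.28°  ·
  (2,4): δ = 51.63°  ✓
  (3,4): δ = 113.35°  ·
antipodal pairs: 5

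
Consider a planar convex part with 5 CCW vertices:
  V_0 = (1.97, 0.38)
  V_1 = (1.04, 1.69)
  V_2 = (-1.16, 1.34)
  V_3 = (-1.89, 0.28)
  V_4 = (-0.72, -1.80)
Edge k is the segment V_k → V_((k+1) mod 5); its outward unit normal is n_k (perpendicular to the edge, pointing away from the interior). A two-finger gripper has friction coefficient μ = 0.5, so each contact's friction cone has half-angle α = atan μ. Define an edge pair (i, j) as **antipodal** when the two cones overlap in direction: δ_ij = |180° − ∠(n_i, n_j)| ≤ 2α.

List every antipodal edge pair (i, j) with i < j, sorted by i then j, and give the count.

α = atan 0.5 = 26.57°;  2α = 53.13°
n_0 = (+0.8154, +0.5789)
n_1 = (-0.1571, +0.9876)
n_2 = (-0.8236, +0.5672)
n_3 = (-0.8716, -0.4903)
n_4 = (+0.6296, -0.7769)
  (0,1): δ = 116.33°  ·
  (0,2): δ = 69.93°  ·
  (0,3): δ = 6.01°  ✓
  (0,4): δ = 93.65°  ·
  (1,2): δ = 133.59°  ·
  (1,3): δ = 69.68°  ·
  (1,4): δ = 29.98°  ✓
  (2,3): δ = 116.09°  ·
  (2,4): δ = 16.42°  ✓
  (3,4): δ = 80.34°  ·
antipodal pairs: 3

count = 3; pairs: (0,3), (1,4), (2,4)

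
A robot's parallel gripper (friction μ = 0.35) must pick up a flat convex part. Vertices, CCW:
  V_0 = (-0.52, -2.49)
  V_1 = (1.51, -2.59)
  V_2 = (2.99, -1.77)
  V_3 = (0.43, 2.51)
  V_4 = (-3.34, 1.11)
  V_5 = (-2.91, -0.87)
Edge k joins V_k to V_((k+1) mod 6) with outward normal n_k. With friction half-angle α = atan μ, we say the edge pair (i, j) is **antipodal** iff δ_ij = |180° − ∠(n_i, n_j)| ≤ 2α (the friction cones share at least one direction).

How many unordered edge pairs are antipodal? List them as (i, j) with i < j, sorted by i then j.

count = 4; pairs: (0,3), (1,3), (2,4), (2,5)

α = atan 0.35 = 19.29°;  2α = 38.58°
n_0 = (-0.0492, -0.9988)
n_1 = (+0.4846, -0.8747)
n_2 = (+0.8582, +0.5133)
n_3 = (-0.3481, +0.9374)
n_4 = (-0.9772, -0.2122)
n_5 = (-0.5611, -0.8278)
  (0,1): δ = 148.19°  ·
  (0,2): δ = 56.29°  ·
  (0,3): δ = 23.19°  ✓
  (0,4): δ = 105.07°  ·
  (0,5): δ = 148.69°  ·
  (1,2): δ = 88.10°  ·
  (1,3): δ = 8.62°  ✓
  (1,4): δ = 73.26°  ·
  (1,5): δ = 116.88°  ·
  (2,3): δ = 100.51°  ·
  (2,4): δ = 18.63°  ✓
  (2,5): δ = 24.98°  ✓
  (3,4): δ = 98.12°  ·
  (3,5): δ = 54.50°  ·
  (4,5): δ = 136.38°  ·
antipodal pairs: 4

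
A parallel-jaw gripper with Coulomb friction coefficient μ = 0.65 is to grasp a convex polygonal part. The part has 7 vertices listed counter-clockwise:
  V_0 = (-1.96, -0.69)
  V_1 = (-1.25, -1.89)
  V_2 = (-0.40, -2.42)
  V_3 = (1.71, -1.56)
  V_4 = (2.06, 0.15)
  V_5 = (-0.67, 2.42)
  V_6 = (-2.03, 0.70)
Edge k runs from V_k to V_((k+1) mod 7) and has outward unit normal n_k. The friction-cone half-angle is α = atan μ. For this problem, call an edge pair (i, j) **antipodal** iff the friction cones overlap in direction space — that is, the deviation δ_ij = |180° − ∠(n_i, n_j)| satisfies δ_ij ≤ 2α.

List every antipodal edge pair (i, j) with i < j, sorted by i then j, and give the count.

α = atan 0.65 = 33.02°;  2α = 66.05°
n_0 = (-0.8606, -0.5092)
n_1 = (-0.5291, -0.8486)
n_2 = (+0.3774, -0.9260)
n_3 = (+0.9797, -0.2005)
n_4 = (+0.6394, +0.7689)
n_5 = (-0.7844, +0.6202)
n_6 = (-0.9987, -0.0503)
  (0,1): δ = 152.56°  ·
  (0,2): δ = 98.44°  ·
  (0,3): δ = 42.18°  ✓
  (0,4): δ = 19.65°  ✓
  (0,5): δ = 111.06°  ·
  (0,6): δ = 152.27°  ·
  (1,2): δ = 125.88°  ·
  (1,3): δ = 69.62°  ·
  (1,4): δ = 7.80°  ✓
  (1,5): δ = 83.61°  ·
  (1,6): δ = 124.83°  ·
  (2,3): δ = 123.74°  ·
  (2,4): δ = 61.92°  ✓
  (2,5): δ = 29.49°  ✓
  (2,6): δ = 70.71°  ·
  (3,4): δ = 118.18°  ·
  (3,5): δ = 26.77°  ✓
  (3,6): δ = 14.45°  ✓
  (4,5): δ = 88.59°  ·
  (4,6): δ = 47.37°  ✓
  (5,6): δ = 138.78°  ·
antipodal pairs: 8

count = 8; pairs: (0,3), (0,4), (1,4), (2,4), (2,5), (3,5), (3,6), (4,6)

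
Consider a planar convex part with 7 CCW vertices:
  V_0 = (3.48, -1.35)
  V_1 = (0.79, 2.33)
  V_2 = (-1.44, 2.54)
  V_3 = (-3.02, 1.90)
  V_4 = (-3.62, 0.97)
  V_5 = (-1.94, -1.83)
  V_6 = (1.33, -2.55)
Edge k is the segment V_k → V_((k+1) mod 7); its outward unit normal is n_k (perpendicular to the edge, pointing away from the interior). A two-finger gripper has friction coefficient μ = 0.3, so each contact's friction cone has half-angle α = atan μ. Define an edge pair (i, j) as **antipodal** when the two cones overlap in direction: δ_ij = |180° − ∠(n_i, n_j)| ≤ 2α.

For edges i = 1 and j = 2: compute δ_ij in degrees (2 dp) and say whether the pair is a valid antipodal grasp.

δ = 152.57°, invalid

α = atan 0.3 = 16.70°;  2α = 33.40°
edge 1: e_1 = (-2.23, +0.21);  n_1 = (+0.0938, +0.9956)
edge 2: e_2 = (-1.58, -0.64);  n_2 = (-0.3754, +0.9268)
∠(n_1, n_2) = 27.43°
δ = |180° − 27.43°| = 152.57°
152.57° > 2α = 33.40°  →  invalid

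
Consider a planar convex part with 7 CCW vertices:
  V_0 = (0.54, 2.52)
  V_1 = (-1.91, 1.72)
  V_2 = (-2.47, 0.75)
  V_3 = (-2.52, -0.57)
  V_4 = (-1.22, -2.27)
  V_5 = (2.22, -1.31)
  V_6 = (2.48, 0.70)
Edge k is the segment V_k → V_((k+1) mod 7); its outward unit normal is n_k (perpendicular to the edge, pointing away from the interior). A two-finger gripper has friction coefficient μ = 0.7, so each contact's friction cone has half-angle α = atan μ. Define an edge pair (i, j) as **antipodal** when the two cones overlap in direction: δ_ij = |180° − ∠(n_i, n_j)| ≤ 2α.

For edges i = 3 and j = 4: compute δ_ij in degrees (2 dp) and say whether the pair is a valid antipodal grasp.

δ = 111.81°, invalid

α = atan 0.7 = 34.99°;  2α = 69.98°
edge 3: e_3 = (+1.30, -1.70);  n_3 = (-0.7944, -0.6075)
edge 4: e_4 = (+3.44, +0.96);  n_4 = (+0.2688, -0.9632)
∠(n_3, n_4) = 68.19°
δ = |180° − 68.19°| = 111.81°
111.81° > 2α = 69.98°  →  invalid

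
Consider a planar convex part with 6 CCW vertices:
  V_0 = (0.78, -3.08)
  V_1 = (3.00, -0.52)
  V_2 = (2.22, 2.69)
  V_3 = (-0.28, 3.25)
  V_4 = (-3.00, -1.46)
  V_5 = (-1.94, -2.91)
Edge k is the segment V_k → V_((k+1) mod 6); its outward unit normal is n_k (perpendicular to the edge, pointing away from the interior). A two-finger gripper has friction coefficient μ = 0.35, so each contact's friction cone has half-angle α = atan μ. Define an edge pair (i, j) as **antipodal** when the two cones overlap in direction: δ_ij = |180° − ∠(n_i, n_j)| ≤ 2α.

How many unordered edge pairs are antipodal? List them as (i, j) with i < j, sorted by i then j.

count = 3; pairs: (0,3), (1,4), (2,5)

α = atan 0.35 = 19.29°;  2α = 38.58°
n_0 = (+0.7555, -0.6552)
n_1 = (+0.9717, +0.2361)
n_2 = (+0.2186, +0.9758)
n_3 = (-0.8660, +0.5001)
n_4 = (-0.8073, -0.5902)
n_5 = (-0.0624, -0.9981)
  (0,1): δ = 125.41°  ·
  (0,2): δ = 61.69°  ·
  (0,3): δ = 10.93°  ✓
  (0,4): δ = 77.10°  ·
  (0,5): δ = 127.36°  ·
  (1,2): δ = 116.28°  ·
  (1,3): δ = 43.66°  ·
  (1,4): δ = 22.51°  ✓
  (1,5): δ = 72.77°  ·
  (2,3): δ = 107.38°  ·
  (2,4): δ = 41.21°  ·
  (2,5): δ = 9.05°  ✓
  (3,4): δ = 113.83°  ·
  (3,5): δ = 63.57°  ·
  (4,5): δ = 129.74°  ·
antipodal pairs: 3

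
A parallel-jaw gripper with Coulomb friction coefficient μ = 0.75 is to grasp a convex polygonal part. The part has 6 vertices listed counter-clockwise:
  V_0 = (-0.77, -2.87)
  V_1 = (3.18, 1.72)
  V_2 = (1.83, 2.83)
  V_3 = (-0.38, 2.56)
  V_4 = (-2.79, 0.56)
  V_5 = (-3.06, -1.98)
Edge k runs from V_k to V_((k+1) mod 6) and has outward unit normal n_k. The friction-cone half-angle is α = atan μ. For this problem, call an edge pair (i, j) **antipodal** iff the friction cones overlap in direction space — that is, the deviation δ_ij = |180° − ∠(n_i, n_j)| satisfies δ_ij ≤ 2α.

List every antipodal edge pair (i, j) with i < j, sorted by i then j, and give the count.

α = atan 0.75 = 36.87°;  2α = 73.74°
n_0 = (+0.7580, -0.6523)
n_1 = (+0.6351, +0.7724)
n_2 = (-0.1213, +0.9926)
n_3 = (-0.6386, +0.7695)
n_4 = (-0.9944, +0.1057)
n_5 = (-0.3622, -0.9321)
  (0,1): δ = 88.71°  ·
  (0,2): δ = 42.32°  ✓
  (0,3): δ = 9.60°  ✓
  (0,4): δ = 34.65°  ✓
  (0,5): δ = 109.48°  ·
  (1,2): δ = 133.61°  ·
  (1,3): δ = 100.88°  ·
  (1,4): δ = 56.64°  ✓
  (1,5): δ = 18.19°  ✓
  (2,3): δ = 147.28°  ·
  (2,4): δ = 103.03°  ·
  (2,5): δ = 28.20°  ✓
  (3,4): δ = 135.76°  ·
  (3,5): δ = 60.93°  ✓
  (4,5): δ = 105.17°  ·
antipodal pairs: 7

count = 7; pairs: (0,2), (0,3), (0,4), (1,4), (1,5), (2,5), (3,5)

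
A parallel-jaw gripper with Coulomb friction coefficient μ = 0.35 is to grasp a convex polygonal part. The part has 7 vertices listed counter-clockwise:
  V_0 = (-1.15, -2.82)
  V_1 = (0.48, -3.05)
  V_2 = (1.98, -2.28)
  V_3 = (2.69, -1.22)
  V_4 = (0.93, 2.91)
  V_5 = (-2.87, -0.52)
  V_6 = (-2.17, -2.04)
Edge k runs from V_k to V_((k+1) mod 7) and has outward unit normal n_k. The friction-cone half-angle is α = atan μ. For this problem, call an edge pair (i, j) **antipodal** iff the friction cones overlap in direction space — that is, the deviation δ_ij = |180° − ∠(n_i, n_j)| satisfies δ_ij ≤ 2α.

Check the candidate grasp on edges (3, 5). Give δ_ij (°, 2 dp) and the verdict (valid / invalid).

δ = 1.65°, valid

α = atan 0.35 = 19.29°;  2α = 38.58°
edge 3: e_3 = (-1.76, +4.13);  n_3 = (+0.9199, +0.3920)
edge 5: e_5 = (+0.70, -1.52);  n_5 = (-0.9083, -0.4183)
∠(n_3, n_5) = 178.35°
δ = |180° − 178.35°| = 1.65°
1.65° ≤ 2α = 38.58°  →  valid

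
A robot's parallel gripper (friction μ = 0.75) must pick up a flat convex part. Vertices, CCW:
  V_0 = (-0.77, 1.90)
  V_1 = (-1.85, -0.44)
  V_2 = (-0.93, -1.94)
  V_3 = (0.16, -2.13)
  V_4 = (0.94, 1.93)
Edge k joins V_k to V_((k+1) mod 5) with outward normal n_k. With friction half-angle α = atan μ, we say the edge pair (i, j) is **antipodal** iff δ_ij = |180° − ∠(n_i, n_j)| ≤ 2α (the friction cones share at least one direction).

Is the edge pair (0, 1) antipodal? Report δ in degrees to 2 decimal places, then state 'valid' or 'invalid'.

δ = 123.70°, invalid

α = atan 0.75 = 36.87°;  2α = 73.74°
edge 0: e_0 = (-1.08, -2.34);  n_0 = (-0.9080, +0.4191)
edge 1: e_1 = (+0.92, -1.50);  n_1 = (-0.8524, -0.5228)
∠(n_0, n_1) = 56.30°
δ = |180° − 56.30°| = 123.70°
123.70° > 2α = 73.74°  →  invalid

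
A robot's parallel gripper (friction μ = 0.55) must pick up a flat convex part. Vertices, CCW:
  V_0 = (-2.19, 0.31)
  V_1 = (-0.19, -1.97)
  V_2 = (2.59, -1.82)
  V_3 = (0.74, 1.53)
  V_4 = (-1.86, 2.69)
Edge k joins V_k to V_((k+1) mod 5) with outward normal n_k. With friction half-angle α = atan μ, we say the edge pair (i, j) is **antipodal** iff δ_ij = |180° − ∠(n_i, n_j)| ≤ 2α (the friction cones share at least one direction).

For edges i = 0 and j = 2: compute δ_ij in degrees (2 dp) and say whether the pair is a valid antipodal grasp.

α = atan 0.55 = 28.81°;  2α = 57.62°
edge 0: e_0 = (+2.00, -2.28);  n_0 = (-0.7518, -0.6594)
edge 2: e_2 = (-1.85, +3.35);  n_2 = (+0.8754, +0.4834)
∠(n_0, n_2) = 167.65°
δ = |180° − 167.65°| = 12.35°
12.35° ≤ 2α = 57.62°  →  valid

δ = 12.35°, valid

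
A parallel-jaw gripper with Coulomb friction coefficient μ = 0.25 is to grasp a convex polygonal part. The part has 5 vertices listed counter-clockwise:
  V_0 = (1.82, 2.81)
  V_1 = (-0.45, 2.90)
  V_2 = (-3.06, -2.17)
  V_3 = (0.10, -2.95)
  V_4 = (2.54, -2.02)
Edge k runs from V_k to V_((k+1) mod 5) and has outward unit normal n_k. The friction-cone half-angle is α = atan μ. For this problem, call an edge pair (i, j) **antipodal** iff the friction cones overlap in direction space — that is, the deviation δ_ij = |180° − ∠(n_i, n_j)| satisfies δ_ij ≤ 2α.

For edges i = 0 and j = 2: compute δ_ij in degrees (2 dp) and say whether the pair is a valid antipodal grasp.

α = atan 0.25 = 14.04°;  2α = 28.07°
edge 0: e_0 = (-2.27, +0.09);  n_0 = (+0.0396, +0.9992)
edge 2: e_2 = (+3.16, -0.78);  n_2 = (-0.2396, -0.9709)
∠(n_0, n_2) = 168.40°
δ = |180° − 168.40°| = 11.60°
11.60° ≤ 2α = 28.07°  →  valid

δ = 11.60°, valid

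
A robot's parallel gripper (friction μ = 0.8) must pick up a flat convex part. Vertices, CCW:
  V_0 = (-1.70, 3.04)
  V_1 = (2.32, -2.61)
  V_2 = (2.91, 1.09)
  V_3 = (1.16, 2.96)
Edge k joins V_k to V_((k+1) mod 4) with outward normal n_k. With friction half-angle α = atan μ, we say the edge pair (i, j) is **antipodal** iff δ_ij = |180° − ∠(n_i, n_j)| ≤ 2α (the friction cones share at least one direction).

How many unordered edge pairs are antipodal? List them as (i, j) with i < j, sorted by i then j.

count = 3; pairs: (0,1), (0,2), (0,3)

α = atan 0.8 = 38.66°;  2α = 77.32°
n_0 = (-0.8148, -0.5797)
n_1 = (+0.9875, -0.1575)
n_2 = (+0.7301, +0.6833)
n_3 = (+0.0280, +0.9996)
  (0,1): δ = 44.49°  ✓
  (0,2): δ = 7.67°  ✓
  (0,3): δ = 52.97°  ✓
  (1,2): δ = 127.84°  ·
  (1,3): δ = 82.54°  ·
  (2,3): δ = 134.70°  ·
antipodal pairs: 3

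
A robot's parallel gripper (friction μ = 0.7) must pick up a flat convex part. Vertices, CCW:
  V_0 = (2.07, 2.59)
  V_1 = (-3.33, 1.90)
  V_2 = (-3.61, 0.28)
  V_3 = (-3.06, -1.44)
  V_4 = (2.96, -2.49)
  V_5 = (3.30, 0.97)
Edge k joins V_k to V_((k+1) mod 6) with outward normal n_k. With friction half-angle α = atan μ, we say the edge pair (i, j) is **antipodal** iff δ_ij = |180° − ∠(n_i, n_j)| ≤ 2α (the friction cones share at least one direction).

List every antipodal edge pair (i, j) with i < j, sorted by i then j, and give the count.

count = 6; pairs: (0,3), (1,4), (1,5), (2,4), (2,5), (3,5)

α = atan 0.7 = 34.99°;  2α = 69.98°
n_0 = (-0.1267, +0.9919)
n_1 = (-0.9854, +0.1703)
n_2 = (-0.9525, -0.3046)
n_3 = (-0.1718, -0.9851)
n_4 = (+0.9952, -0.0978)
n_5 = (+0.7964, +0.6047)
  (0,1): δ = 107.09°  ·
  (0,2): δ = 79.55°  ·
  (0,3): δ = 17.18°  ✓
  (0,4): δ = 77.11°  ·
  (0,5): δ = 119.93°  ·
  (1,2): δ = 152.46°  ·
  (1,3): δ = 90.09°  ·
  (1,4): δ = 4.19°  ✓
  (1,5): δ = 47.01°  ✓
  (2,3): δ = 117.63°  ·
  (2,4): δ = 23.34°  ✓
  (2,5): δ = 19.48°  ✓
  (3,4): δ = 85.72°  ·
  (3,5): δ = 42.90°  ✓
  (4,5): δ = 137.18°  ·
antipodal pairs: 6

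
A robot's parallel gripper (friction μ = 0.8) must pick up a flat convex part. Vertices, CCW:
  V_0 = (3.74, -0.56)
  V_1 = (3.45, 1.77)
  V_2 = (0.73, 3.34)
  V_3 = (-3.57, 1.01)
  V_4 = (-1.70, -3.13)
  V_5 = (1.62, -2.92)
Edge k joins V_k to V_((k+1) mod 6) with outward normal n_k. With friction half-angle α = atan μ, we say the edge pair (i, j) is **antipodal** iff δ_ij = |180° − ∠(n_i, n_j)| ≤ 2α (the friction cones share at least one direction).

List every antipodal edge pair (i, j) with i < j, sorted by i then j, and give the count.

count = 7; pairs: (0,2), (0,3), (1,3), (1,4), (2,4), (2,5), (3,5)

α = atan 0.8 = 38.66°;  2α = 77.32°
n_0 = (+0.9923, +0.1235)
n_1 = (+0.4999, +0.8661)
n_2 = (-0.4764, +0.8792)
n_3 = (-0.9113, -0.4116)
n_4 = (+0.0631, -0.9980)
n_5 = (+0.7439, -0.6683)
  (0,1): δ = 127.09°  ·
  (0,2): δ = 68.64°  ✓
  (0,3): δ = 17.21°  ✓
  (0,4): δ = 86.52°  ·
  (0,5): δ = 130.97°  ·
  (1,2): δ = 121.55°  ·
  (1,3): δ = 35.70°  ✓
  (1,4): δ = 33.61°  ✓
  (1,5): δ = 78.06°  ·
  (2,3): δ = 94.14°  ·
  (2,4): δ = 24.83°  ✓
  (2,5): δ = 19.61°  ✓
  (3,4): δ = 110.69°  ·
  (3,5): δ = 66.24°  ✓
  (4,5): δ = 135.55°  ·
antipodal pairs: 7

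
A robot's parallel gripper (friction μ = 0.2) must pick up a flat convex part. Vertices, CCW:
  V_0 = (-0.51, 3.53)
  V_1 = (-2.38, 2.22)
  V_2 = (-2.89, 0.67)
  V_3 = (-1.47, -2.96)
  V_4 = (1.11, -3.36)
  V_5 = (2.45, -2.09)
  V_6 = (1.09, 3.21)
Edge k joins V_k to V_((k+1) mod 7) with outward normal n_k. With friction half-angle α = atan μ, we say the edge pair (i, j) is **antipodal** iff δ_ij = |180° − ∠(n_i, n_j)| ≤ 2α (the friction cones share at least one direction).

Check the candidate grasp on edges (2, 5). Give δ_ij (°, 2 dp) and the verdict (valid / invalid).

δ = 6.97°, valid

α = atan 0.2 = 11.31°;  2α = 22.62°
edge 2: e_2 = (+1.42, -3.63);  n_2 = (-0.9313, -0.3643)
edge 5: e_5 = (-1.36, +5.30);  n_5 = (+0.9686, +0.2486)
∠(n_2, n_5) = 173.03°
δ = |180° − 173.03°| = 6.97°
6.97° ≤ 2α = 22.62°  →  valid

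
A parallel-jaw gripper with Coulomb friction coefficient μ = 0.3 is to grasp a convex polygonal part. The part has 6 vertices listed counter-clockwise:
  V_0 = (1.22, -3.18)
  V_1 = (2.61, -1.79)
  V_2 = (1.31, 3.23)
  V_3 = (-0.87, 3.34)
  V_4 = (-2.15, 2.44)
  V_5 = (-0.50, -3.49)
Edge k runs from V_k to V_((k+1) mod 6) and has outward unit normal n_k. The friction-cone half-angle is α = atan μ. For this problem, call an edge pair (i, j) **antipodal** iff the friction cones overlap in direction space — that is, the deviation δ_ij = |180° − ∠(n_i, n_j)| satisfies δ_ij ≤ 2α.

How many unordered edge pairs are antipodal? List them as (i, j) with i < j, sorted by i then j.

count = 4; pairs: (0,3), (1,4), (2,5), (3,5)

α = atan 0.3 = 16.70°;  2α = 33.40°
n_0 = (+0.7071, -0.7071)
n_1 = (+0.9681, +0.2507)
n_2 = (+0.0504, +0.9987)
n_3 = (-0.5752, +0.8180)
n_4 = (-0.9634, -0.2681)
n_5 = (+0.1774, -0.9841)
  (0,1): δ = 120.48°  ·
  (0,2): δ = 47.89°  ·
  (0,3): δ = 9.89°  ✓
  (0,4): δ = 60.55°  ·
  (0,5): δ = 145.22°  ·
  (1,2): δ = 107.41°  ·
  (1,3): δ = 69.41°  ·
  (1,4): δ = 1.03°  ✓
  (1,5): δ = 85.70°  ·
  (2,3): δ = 142.00°  ·
  (2,4): δ = 71.56°  ·
  (2,5): δ = 13.11°  ✓
  (3,4): δ = 109.56°  ·
  (3,5): δ = 24.90°  ✓
  (4,5): δ = 95.33°  ·
antipodal pairs: 4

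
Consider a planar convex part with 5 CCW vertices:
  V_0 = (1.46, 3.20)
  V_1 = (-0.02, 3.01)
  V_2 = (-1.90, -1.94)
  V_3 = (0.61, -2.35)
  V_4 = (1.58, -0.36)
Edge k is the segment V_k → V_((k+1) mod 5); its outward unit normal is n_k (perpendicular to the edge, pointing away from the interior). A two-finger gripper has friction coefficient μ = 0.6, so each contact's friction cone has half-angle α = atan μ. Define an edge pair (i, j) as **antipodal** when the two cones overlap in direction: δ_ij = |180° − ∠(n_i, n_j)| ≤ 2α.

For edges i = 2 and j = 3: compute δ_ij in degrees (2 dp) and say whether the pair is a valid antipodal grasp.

α = atan 0.6 = 30.96°;  2α = 61.93°
edge 2: e_2 = (+2.51, -0.41);  n_2 = (-0.1612, -0.9869)
edge 3: e_3 = (+0.97, +1.99);  n_3 = (+0.8989, -0.4382)
∠(n_2, n_3) = 73.29°
δ = |180° − 73.29°| = 106.71°
106.71° > 2α = 61.93°  →  invalid

δ = 106.71°, invalid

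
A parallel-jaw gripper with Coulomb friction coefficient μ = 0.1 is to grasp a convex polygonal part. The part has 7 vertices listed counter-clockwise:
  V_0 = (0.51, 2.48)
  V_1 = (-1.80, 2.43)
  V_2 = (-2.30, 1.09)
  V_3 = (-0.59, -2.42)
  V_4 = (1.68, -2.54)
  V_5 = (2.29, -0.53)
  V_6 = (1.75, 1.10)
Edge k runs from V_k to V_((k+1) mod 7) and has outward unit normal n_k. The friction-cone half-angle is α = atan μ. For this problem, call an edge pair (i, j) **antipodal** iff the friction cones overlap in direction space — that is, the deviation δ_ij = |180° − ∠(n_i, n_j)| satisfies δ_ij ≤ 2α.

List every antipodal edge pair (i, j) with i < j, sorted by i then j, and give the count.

α = atan 0.1 = 5.71°;  2α = 11.42°
n_0 = (-0.0216, +0.9998)
n_1 = (-0.9369, +0.3496)
n_2 = (-0.8990, -0.4380)
n_3 = (-0.0528, -0.9986)
n_4 = (+0.9569, -0.2904)
n_5 = (+0.9493, +0.3145)
n_6 = (+0.7438, +0.6684)
  (0,1): δ = 111.70°  ·
  (0,2): δ = 65.27°  ·
  (0,3): δ = 4.27°  ✓
  (0,4): δ = 71.88°  ·
  (0,5): δ = 107.09°  ·
  (0,6): δ = 130.70°  ·
  (1,2): δ = 133.56°  ·
  (1,3): δ = 72.56°  ·
  (1,4): δ = 3.58°  ✓
  (1,5): δ = 38.79°  ·
  (1,6): δ = 62.40°  ·
  (2,3): δ = 119.00°  ·
  (2,4): δ = 42.86°  ·
  (2,5): δ = 7.64°  ✓
  (2,6): δ = 15.97°  ·
  (3,4): δ = 103.86°  ·
  (3,5): δ = 68.64°  ·
  (3,6): δ = 45.03°  ·
  (4,5): δ = 144.79°  ·
  (4,6): δ = 121.18°  ·
  (5,6): δ = 156.39°  ·
antipodal pairs: 3

count = 3; pairs: (0,3), (1,4), (2,5)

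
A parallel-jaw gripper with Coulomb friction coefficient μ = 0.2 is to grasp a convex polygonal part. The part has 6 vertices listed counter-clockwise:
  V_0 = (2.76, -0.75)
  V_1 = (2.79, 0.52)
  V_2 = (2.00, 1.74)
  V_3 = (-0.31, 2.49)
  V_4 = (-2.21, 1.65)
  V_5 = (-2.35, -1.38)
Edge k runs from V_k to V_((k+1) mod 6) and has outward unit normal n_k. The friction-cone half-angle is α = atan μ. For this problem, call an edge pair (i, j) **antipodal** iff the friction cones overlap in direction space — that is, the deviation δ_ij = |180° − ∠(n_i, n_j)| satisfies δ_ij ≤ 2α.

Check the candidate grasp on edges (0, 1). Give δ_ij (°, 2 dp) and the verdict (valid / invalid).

δ = 145.72°, invalid

α = atan 0.2 = 11.31°;  2α = 22.62°
edge 0: e_0 = (+0.03, +1.27);  n_0 = (+0.9997, -0.0236)
edge 1: e_1 = (-0.79, +1.22);  n_1 = (+0.8394, +0.5435)
∠(n_0, n_1) = 34.28°
δ = |180° − 34.28°| = 145.72°
145.72° > 2α = 22.62°  →  invalid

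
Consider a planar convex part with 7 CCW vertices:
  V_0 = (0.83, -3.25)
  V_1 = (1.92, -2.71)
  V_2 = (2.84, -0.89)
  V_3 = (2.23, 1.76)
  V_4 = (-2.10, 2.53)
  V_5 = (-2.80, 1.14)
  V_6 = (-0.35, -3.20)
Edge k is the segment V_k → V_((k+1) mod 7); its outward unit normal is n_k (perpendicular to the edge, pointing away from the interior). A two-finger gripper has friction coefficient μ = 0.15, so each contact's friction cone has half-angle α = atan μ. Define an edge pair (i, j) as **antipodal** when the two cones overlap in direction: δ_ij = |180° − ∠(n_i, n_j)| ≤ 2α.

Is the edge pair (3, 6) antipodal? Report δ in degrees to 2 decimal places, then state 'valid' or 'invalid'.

α = atan 0.15 = 8.53°;  2α = 17.06°
edge 3: e_3 = (-4.33, +0.77);  n_3 = (+0.1751, +0.9846)
edge 6: e_6 = (+1.18, -0.05);  n_6 = (-0.0423, -0.9991)
∠(n_3, n_6) = 172.34°
δ = |180° − 172.34°| = 7.66°
7.66° ≤ 2α = 17.06°  →  valid

δ = 7.66°, valid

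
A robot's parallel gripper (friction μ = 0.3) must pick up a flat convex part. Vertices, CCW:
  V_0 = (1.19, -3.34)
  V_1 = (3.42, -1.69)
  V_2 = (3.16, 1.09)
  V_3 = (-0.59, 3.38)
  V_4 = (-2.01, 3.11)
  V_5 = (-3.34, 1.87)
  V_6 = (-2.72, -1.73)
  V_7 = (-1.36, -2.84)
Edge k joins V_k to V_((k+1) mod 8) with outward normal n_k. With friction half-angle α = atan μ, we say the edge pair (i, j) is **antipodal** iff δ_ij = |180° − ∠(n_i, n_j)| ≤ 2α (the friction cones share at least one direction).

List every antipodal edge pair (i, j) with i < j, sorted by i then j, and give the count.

α = atan 0.3 = 16.70°;  2α = 33.40°
n_0 = (+0.5948, -0.8039)
n_1 = (+0.9957, +0.0931)
n_2 = (+0.5212, +0.8535)
n_3 = (-0.1868, +0.9824)
n_4 = (-0.6819, +0.7314)
n_5 = (-0.9855, -0.1697)
n_6 = (-0.6323, -0.7747)
n_7 = (-0.1924, -0.9813)
  (0,1): δ = 121.16°  ·
  (0,2): δ = 67.91°  ·
  (0,3): δ = 25.73°  ✓
  (0,4): δ = 6.50°  ✓
  (0,5): δ = 63.27°  ·
  (0,6): δ = 104.28°  ·
  (0,7): δ = 132.41°  ·
  (1,2): δ = 126.75°  ·
  (1,3): δ = 84.58°  ·
  (1,4): δ = 52.35°  ·
  (1,5): δ = 4.43°  ✓
  (1,6): δ = 45.44°  ·
  (1,7): δ = 73.56°  ·
  (2,3): δ = 137.82°  ·
  (2,4): δ = 105.59°  ·
  (2,5): δ = 48.82°  ·
  (2,6): δ = 7.81°  ✓
  (2,7): δ = 20.32°  ✓
  (3,4): δ = 147.77°  ·
  (3,5): δ = 90.99°  ·
  (3,6): δ = 49.99°  ·
  (3,7): δ = 21.86°  ✓
  (4,5): δ = 123.22°  ·
  (4,6): δ = 82.21°  ·
  (4,7): δ = 54.09°  ·
  (5,6): δ = 138.99°  ·
  (5,7): δ = 110.87°  ·
  (6,7): δ = 151.87°  ·
antipodal pairs: 6

count = 6; pairs: (0,3), (0,4), (1,5), (2,6), (2,7), (3,7)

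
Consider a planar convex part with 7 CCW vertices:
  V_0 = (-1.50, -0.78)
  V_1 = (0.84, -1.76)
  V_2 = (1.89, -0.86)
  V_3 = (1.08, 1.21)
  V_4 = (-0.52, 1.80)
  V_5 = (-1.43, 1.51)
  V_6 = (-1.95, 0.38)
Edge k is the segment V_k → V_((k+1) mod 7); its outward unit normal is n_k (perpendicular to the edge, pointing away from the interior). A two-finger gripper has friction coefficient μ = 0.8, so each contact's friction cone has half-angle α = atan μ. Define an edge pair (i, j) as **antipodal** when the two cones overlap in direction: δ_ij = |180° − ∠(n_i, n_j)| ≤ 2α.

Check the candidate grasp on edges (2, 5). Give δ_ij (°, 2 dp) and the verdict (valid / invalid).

α = atan 0.8 = 38.66°;  2α = 77.32°
edge 2: e_2 = (-0.81, +2.07);  n_2 = (+0.9312, +0.3644)
edge 5: e_5 = (-0.52, -1.13);  n_5 = (-0.9084, +0.4180)
∠(n_2, n_5) = 133.92°
δ = |180° − 133.92°| = 46.08°
46.08° ≤ 2α = 77.32°  →  valid

δ = 46.08°, valid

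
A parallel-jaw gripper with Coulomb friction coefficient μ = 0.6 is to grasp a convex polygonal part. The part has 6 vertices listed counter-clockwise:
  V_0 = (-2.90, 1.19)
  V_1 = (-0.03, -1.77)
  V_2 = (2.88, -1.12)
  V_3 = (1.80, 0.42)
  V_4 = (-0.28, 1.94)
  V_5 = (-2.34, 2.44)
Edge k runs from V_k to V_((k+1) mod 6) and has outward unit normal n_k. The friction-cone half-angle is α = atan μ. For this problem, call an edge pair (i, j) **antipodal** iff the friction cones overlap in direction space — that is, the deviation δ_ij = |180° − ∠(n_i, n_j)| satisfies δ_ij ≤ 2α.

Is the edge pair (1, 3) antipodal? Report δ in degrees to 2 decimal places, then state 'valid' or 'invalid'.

α = atan 0.6 = 30.96°;  2α = 61.93°
edge 1: e_1 = (+2.91, +0.65);  n_1 = (+0.2180, -0.9759)
edge 3: e_3 = (-2.08, +1.52);  n_3 = (+0.5900, +0.8074)
∠(n_1, n_3) = 131.25°
δ = |180° − 131.25°| = 48.75°
48.75° ≤ 2α = 61.93°  →  valid

δ = 48.75°, valid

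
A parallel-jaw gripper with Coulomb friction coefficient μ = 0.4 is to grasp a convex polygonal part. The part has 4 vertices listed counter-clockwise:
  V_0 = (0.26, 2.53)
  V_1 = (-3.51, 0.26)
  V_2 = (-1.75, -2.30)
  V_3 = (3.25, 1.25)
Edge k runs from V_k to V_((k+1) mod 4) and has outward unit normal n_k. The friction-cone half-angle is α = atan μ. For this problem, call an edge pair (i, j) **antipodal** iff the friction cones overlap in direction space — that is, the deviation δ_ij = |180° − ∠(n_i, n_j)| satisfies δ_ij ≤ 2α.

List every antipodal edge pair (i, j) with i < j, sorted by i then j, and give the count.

α = atan 0.4 = 21.80°;  2α = 43.60°
n_0 = (-0.5158, +0.8567)
n_1 = (-0.8240, -0.5665)
n_2 = (+0.5789, -0.8154)
n_3 = (+0.3935, +0.9193)
  (0,1): δ = 86.54°  ·
  (0,2): δ = 4.32°  ✓
  (0,3): δ = 125.77°  ·
  (1,2): δ = 89.13°  ·
  (1,3): δ = 32.32°  ✓
  (2,3): δ = 58.55°  ·
antipodal pairs: 2

count = 2; pairs: (0,2), (1,3)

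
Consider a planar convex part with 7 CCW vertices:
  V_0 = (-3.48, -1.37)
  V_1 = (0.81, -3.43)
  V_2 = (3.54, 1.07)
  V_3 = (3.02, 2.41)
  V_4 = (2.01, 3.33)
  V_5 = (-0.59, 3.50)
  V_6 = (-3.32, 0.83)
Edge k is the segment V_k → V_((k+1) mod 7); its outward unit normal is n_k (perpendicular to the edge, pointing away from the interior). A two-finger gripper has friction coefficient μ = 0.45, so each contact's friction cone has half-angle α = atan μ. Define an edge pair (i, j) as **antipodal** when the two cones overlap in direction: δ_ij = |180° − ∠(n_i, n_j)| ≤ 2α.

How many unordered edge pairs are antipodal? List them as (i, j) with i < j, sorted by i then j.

α = atan 0.45 = 24.23°;  2α = 48.46°
n_0 = (-0.4329, -0.9015)
n_1 = (+0.8550, -0.5187)
n_2 = (+0.9323, +0.3618)
n_3 = (+0.6734, +0.7393)
n_4 = (+0.0652, +0.9979)
n_5 = (-0.6992, +0.7149)
n_6 = (-0.9974, +0.0725)
  (0,1): δ = 95.59°  ·
  (0,2): δ = 43.14°  ✓
  (0,3): δ = 16.68°  ✓
  (0,4): δ = 21.91°  ✓
  (0,5): δ = 70.01°  ·
  (0,6): δ = 111.49°  ·
  (1,2): δ = 127.55°  ·
  (1,3): δ = 101.09°  ·
  (1,4): δ = 62.50°  ·
  (1,5): δ = 14.39°  ✓
  (1,6): δ = 27.08°  ✓
  (2,3): δ = 153.54°  ·
  (2,4): δ = 114.95°  ·
  (2,5): δ = 66.85°  ·
  (2,6): δ = 25.37°  ✓
  (3,4): δ = 141.41°  ·
  (3,5): δ = 93.31°  ·
  (3,6): δ = 51.83°  ·
  (4,5): δ = 131.90°  ·
  (4,6): δ = 90.42°  ·
  (5,6): δ = 138.52°  ·
antipodal pairs: 6

count = 6; pairs: (0,2), (0,3), (0,4), (1,5), (1,6), (2,6)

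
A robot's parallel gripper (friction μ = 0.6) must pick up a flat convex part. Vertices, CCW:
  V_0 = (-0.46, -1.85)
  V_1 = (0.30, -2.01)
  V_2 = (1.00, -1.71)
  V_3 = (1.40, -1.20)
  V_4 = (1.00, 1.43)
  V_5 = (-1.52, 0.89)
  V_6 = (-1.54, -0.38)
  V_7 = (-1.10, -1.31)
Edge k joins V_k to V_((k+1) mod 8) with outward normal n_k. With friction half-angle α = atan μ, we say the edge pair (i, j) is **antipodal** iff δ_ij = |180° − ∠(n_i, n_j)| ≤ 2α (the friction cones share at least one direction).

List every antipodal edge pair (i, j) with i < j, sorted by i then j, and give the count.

count = 8; pairs: (0,4), (1,4), (2,4), (2,5), (3,5), (3,6), (3,7), (4,7)

α = atan 0.6 = 30.96°;  2α = 61.93°
n_0 = (-0.2060, -0.9785)
n_1 = (+0.3939, -0.9191)
n_2 = (+0.7869, -0.6171)
n_3 = (+0.9886, +0.1504)
n_4 = (-0.2095, +0.9778)
n_5 = (-0.9999, +0.0157)
n_6 = (-0.9039, -0.4277)
n_7 = (-0.6449, -0.7643)
  (0,1): δ = 144.91°  ·
  (0,2): δ = 116.22°  ·
  (0,3): δ = 69.46°  ·
  (0,4): δ = 23.98°  ✓
  (0,5): δ = 100.99°  ·
  (0,6): δ = 127.21°  ·
  (0,7): δ = 151.73°  ·
  (1,2): δ = 151.31°  ·
  (1,3): δ = 104.55°  ·
  (1,4): δ = 11.10°  ✓
  (1,5): δ = 65.90°  ·
  (1,6): δ = 92.12°  ·
  (1,7): δ = 116.65°  ·
  (2,3): δ = 133.24°  ·
  (2,4): δ = 39.80°  ✓
  (2,5): δ = 37.21°  ✓
  (2,6): δ = 63.43°  ·
  (2,7): δ = 87.95°  ·
  (3,4): δ = 86.55°  ·
  (3,5): δ = 9.55°  ✓
  (3,6): δ = 16.67°  ✓
  (3,7): δ = 41.20°  ✓
  (4,5): δ = 103.00°  ·
  (4,6): δ = 76.78°  ·
  (4,7): δ = 52.25°  ✓
  (5,6): δ = 153.78°  ·
  (5,7): δ = 129.25°  ·
  (6,7): δ = 155.48°  ·
antipodal pairs: 8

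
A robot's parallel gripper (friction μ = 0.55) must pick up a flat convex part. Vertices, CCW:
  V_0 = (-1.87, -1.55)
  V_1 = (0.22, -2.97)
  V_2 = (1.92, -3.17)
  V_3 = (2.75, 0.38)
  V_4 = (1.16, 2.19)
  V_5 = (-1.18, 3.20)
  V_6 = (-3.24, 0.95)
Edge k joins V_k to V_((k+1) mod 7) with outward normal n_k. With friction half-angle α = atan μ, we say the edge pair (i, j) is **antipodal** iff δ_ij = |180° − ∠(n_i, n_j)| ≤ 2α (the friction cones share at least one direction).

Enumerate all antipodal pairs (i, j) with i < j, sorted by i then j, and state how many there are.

α = atan 0.55 = 28.81°;  2α = 57.62°
n_0 = (-0.5620, -0.8271)
n_1 = (-0.1168, -0.9932)
n_2 = (+0.9737, -0.2277)
n_3 = (+0.7513, +0.6600)
n_4 = (+0.3963, +0.9181)
n_5 = (-0.7376, +0.6753)
n_6 = (-0.8770, -0.4806)
  (0,1): δ = 152.52°  ·
  (0,2): δ = 68.97°  ·
  (0,3): δ = 14.51°  ✓
  (0,4): δ = 10.85°  ✓
  (0,5): δ = 81.72°  ·
  (0,6): δ = 152.92°  ·
  (1,2): δ = 96.45°  ·
  (1,3): δ = 41.99°  ✓
  (1,4): δ = 16.64°  ✓
  (1,5): δ = 54.23°  ✓
  (1,6): δ = 125.43°  ·
  (2,3): δ = 125.54°  ·
  (2,4): δ = 100.19°  ·
  (2,5): δ = 29.32°  ✓
  (2,6): δ = 41.88°  ✓
  (3,4): δ = 154.64°  ·
  (3,5): δ = 83.77°  ·
  (3,6): δ = 12.58°  ✓
  (4,5): δ = 109.13°  ·
  (4,6): δ = 37.93°  ✓
  (5,6): δ = 108.80°  ·
antipodal pairs: 9

count = 9; pairs: (0,3), (0,4), (1,3), (1,4), (1,5), (2,5), (2,6), (3,6), (4,6)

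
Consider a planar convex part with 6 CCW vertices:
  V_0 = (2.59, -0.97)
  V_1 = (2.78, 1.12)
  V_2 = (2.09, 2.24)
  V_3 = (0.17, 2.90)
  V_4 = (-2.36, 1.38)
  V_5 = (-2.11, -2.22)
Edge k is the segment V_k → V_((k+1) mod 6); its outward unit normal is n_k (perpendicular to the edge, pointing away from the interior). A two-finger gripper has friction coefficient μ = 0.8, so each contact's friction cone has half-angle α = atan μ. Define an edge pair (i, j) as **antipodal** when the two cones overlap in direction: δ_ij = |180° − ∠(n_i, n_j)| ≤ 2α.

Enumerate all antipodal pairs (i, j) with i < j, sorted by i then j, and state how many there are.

count = 7; pairs: (0,3), (0,4), (1,4), (1,5), (2,4), (2,5), (3,5)

α = atan 0.8 = 38.66°;  2α = 77.32°
n_0 = (+0.9959, -0.0905)
n_1 = (+0.8514, +0.5245)
n_2 = (+0.3251, +0.9457)
n_3 = (-0.5150, +0.8572)
n_4 = (-0.9976, -0.0693)
n_5 = (+0.2570, -0.9664)
  (0,1): δ = 143.17°  ·
  (0,2): δ = 103.78°  ·
  (0,3): δ = 53.81°  ✓
  (0,4): δ = 9.17°  ✓
  (0,5): δ = 110.09°  ·
  (1,2): δ = 140.61°  ·
  (1,3): δ = 90.64°  ·
  (1,4): δ = 27.66°  ✓
  (1,5): δ = 73.26°  ✓
  (2,3): δ = 130.03°  ·
  (2,4): δ = 67.06°  ✓
  (2,5): δ = 33.86°  ✓
  (3,4): δ = 117.02°  ·
  (3,5): δ = 16.10°  ✓
  (4,5): δ = 79.08°  ·
antipodal pairs: 7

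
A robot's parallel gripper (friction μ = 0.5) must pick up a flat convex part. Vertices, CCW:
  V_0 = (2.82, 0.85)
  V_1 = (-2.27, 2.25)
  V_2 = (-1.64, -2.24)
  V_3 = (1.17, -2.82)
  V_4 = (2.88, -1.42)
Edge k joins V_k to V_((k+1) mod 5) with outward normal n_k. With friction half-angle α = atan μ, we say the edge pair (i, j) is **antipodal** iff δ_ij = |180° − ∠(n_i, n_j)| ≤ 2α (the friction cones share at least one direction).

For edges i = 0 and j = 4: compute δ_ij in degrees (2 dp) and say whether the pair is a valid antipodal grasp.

α = atan 0.5 = 26.57°;  2α = 53.13°
edge 0: e_0 = (-5.09, +1.40);  n_0 = (+0.2652, +0.9642)
edge 4: e_4 = (-0.06, +2.27);  n_4 = (+0.9997, +0.0264)
∠(n_0, n_4) = 73.11°
δ = |180° − 73.11°| = 106.89°
106.89° > 2α = 53.13°  →  invalid

δ = 106.89°, invalid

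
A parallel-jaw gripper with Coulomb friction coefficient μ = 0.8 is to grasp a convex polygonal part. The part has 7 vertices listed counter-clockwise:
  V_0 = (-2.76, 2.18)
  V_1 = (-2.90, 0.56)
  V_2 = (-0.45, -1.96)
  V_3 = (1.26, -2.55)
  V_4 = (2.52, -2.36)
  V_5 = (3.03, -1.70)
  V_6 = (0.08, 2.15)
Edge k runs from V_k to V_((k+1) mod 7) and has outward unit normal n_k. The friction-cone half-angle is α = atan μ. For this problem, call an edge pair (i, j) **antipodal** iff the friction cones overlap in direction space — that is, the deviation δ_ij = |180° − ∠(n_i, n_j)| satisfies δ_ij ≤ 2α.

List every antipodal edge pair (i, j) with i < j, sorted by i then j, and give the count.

α = atan 0.8 = 38.66°;  2α = 77.32°
n_0 = (-0.9963, +0.0861)
n_1 = (-0.7170, -0.6971)
n_2 = (-0.3262, -0.9453)
n_3 = (+0.1491, -0.9888)
n_4 = (+0.7913, -0.6114)
n_5 = (+0.7938, +0.6082)
n_6 = (+0.0106, +0.9999)
  (0,1): δ = 130.87°  ·
  (0,2): δ = 104.10°  ·
  (0,3): δ = 76.49°  ✓
  (0,4): δ = 32.76°  ✓
  (0,5): δ = 42.40°  ✓
  (0,6): δ = 94.33°  ·
  (1,2): δ = 153.23°  ·
  (1,3): δ = 125.62°  ·
  (1,4): δ = 81.89°  ·
  (1,5): δ = 6.73°  ✓
  (1,6): δ = 45.20°  ✓
  (2,3): δ = 152.39°  ·
  (2,4): δ = 108.66°  ·
  (2,5): δ = 33.50°  ✓
  (2,6): δ = 18.43°  ✓
  (3,4): δ = 136.27°  ·
  (3,5): δ = 61.11°  ✓
  (3,6): δ = 9.18°  ✓
  (4,5): δ = 104.85°  ·
  (4,6): δ = 52.91°  ✓
  (5,6): δ = 128.07°  ·
antipodal pairs: 10

count = 10; pairs: (0,3), (0,4), (0,5), (1,5), (1,6), (2,5), (2,6), (3,5), (3,6), (4,6)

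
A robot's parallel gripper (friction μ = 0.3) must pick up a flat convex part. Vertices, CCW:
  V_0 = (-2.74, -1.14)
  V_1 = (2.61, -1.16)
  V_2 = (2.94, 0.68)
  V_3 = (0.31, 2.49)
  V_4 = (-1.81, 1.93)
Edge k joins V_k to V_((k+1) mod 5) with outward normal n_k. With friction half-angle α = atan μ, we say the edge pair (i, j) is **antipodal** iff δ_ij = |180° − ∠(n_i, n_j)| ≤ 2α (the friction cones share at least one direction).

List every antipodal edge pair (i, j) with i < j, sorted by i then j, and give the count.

count = 2; pairs: (0,3), (1,4)

α = atan 0.3 = 16.70°;  2α = 33.40°
n_0 = (-0.0037, -1.0000)
n_1 = (+0.9843, -0.1765)
n_2 = (+0.5669, +0.8238)
n_3 = (-0.2554, +0.9668)
n_4 = (-0.9571, +0.2899)
  (0,1): δ = 99.95°  ·
  (0,2): δ = 34.32°  ·
  (0,3): δ = 15.01°  ✓
  (0,4): δ = 73.36°  ·
  (1,2): δ = 114.37°  ·
  (1,3): δ = 65.04°  ·
  (1,4): δ = 6.69°  ✓
  (2,3): δ = 130.67°  ·
  (2,4): δ = 72.32°  ·
  (3,4): δ = 121.65°  ·
antipodal pairs: 2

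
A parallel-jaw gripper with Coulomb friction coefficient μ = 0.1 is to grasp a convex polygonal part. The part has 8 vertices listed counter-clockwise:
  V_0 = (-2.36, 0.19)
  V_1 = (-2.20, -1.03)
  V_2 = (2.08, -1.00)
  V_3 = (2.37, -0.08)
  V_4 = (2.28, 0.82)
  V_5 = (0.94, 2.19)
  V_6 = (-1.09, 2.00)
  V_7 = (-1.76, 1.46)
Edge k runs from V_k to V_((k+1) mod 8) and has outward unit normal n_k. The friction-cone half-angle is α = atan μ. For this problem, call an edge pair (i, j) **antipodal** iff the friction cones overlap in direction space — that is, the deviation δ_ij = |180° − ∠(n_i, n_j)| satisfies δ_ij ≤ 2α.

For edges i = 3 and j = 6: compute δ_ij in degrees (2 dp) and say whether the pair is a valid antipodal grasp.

δ = 56.84°, invalid

α = atan 0.1 = 5.71°;  2α = 11.42°
edge 3: e_3 = (-0.09, +0.90);  n_3 = (+0.9950, +0.0995)
edge 6: e_6 = (-0.67, -0.54);  n_6 = (-0.6275, +0.7786)
∠(n_3, n_6) = 123.16°
δ = |180° − 123.16°| = 56.84°
56.84° > 2α = 11.42°  →  invalid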